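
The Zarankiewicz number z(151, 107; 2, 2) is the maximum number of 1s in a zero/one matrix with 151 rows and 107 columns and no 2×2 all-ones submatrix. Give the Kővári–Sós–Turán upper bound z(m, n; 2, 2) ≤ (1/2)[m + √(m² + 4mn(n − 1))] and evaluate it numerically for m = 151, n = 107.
z(151, 107; 2, 2) ≤ (1/2)[151 + √(151² + 4·151·107·106)] = (1/2)[151 + √6873369] = 1386.3555

Kővári–Sós–Turán: let r_1, ..., r_151 be the row sums and z = Σ r_i the total number of 1s. Each pair of columns can share at most one row with both entries 1 (else a 2×2 all-ones block appears), so Σ_i C(r_i, 2) ≤ C(107, 2) = 5671. By convexity Σ_i C(r_i, 2) ≥ 151·C(z/151, 2) = z(z − 151)/(2·151), giving z² − 151z − 151·107·106 ≤ 0 and hence z ≤ (1/2)[151 + √(22801 + 4·1712642)] = (1/2)[151 + √6873369] ≈ (1/2)(151 + 2621.7111) = 1386.3555.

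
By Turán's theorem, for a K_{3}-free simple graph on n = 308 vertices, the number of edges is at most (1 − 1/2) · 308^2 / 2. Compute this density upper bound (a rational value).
Turán density bound = (1/2) · 308^2/2 = 23716

Turán's theorem: ex(n, K_{r+1}) is achieved by the complete r-partite Turán graph T(n, r) with parts as balanced as possible, and is at most (1 − 1/r) · n^2/2. For r = 2, n = 308: the density bound is (1/2) · 94864/2 = 23716. Since 2 ∣ 308, the Turán graph T(308, 2) has parts of equal size 154, and its edge count e(T(308, 2)) = 23716 attains the density bound exactly.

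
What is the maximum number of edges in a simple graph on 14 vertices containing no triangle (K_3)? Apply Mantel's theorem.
ex(14, K_3) = ⌊14^2/4⌋ = 49

Mantel (1907): a triangle-free graph on n vertices has at most ⌊n^2/4⌋ edges, with equality for the complete bipartite graph K_{⌊n/2⌋, ⌈n/2⌉}. For n = 14: ⌊14^2/4⌋ = ⌊196/4⌋ = 49. The extremal graph is K_{7, 7}, which has 7·7 = 49 edges.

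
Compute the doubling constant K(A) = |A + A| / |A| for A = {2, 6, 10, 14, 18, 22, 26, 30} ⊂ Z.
K = |A + A| / |A| = 15/8

Enumerate A + A = {a + b : a, b ∈ A}. With |A| = 8, there are |A|^2 = 64 ordered sum pairs; collecting distinct values, A + A = {4, 8, 12, 16, 20, 24, 28, 32, 36, 40, 44, 48, 52, 56, 60}, so |A + A| = 15. Thus K = 15/8. Here |A + A| = 2|A| − 1 = 15, the minimum possible — so K = 15/8 is minimal, which holds iff A is an arithmetic progression.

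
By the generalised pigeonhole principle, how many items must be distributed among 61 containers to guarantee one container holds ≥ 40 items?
n = (40 − 1)·61 + 1 = 2380

By the generalised pigeonhole principle, to guarantee some box contains ≥ r objects we need more than (r − 1) · k objects total. Threshold: n = (r − 1) · k + 1. With r = 40 and k = 61: n = 39 · 61 + 1 = 2379 + 1 = 2380. For n = 2379 = 39 · 61, we can put exactly 39 objects in every box, avoiding 40 in any single one — so 2380 is tight.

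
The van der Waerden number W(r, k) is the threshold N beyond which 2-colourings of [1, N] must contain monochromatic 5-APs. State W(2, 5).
W(2, 5) = 178

This is a classical value, W(2, 5) = 178, established by combining an explicit 2-colouring of {1, ..., 177} with no monochromatic 5-AP (giving the lower bound W(2, 5) > 177) and a finite case analysis / exhaustive computer search showing every 2-colouring of {1, ..., 178} has such an AP.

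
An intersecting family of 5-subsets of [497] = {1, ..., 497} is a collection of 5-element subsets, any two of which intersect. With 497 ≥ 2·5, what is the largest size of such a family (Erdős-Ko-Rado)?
max |F| = C(496, 4) = 2491434660

The Erdős-Ko-Rado theorem states: for n ≥ 2k, an intersecting family of k-subsets of an n-element set has size at most C(n − 1, k − 1), with equality for 'star' families {A ⊆ [n] : |A| = k, i ∈ A} (fix an element i). For n = 497, k = 5: C(496, 4) = 2491434660.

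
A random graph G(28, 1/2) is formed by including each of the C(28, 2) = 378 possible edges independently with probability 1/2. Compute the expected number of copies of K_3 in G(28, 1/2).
E[# K_3] = C(28, 3) · (1/2)^C(3, 2) = 3276 / 2^3 = 819/2 = 409.5

For each 3-subset S of vertices (there are C(28, 3) = 3276 such S), let X_S = 1 if S induces a K_3 (all C(3, 2) = 3 edges present). Then P(X_S = 1) = (1/2)^3 = 1/8. By linearity of expectation, E[# K_3] = C(28, 3) · (1/2)^3 = 3276 / 8 = 819/2 = 409.5.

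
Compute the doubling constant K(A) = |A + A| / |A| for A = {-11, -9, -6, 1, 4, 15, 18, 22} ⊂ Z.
K = |A + A| / |A| = 32/8 = 4

Enumerate A + A = {a + b : a, b ∈ A}. With |A| = 8, there are |A|^2 = 64 ordered sum pairs; collecting distinct values, A + A = {-22, -20, -18, -17, -15, -12, -10, -8, -7, -5, -2, 2, 4, 5, 6, 7, 8, 9, 11, 12, 13, 16, 19, 22, 23, 26, 30, 33, 36, 37, 40, 44}, so |A + A| = 32. Thus K = 32/8 = 4. For comparison, the minimum possible |A + A| over all 8-element sets is 2·8 − 1 = 15 (so min K = 15/8), attained only by arithmetic progressions.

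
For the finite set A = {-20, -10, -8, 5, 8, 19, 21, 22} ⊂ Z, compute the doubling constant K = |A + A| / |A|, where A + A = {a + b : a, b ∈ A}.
K = |A + A| / |A| = 33/8

Enumerate A + A = {a + b : a, b ∈ A}. With |A| = 8, there are |A|^2 = 64 ordered sum pairs; collecting distinct values, A + A = {-40, -30, -28, -20, -18, -16, -15, -12, -5, -3, -2, -1, 0, 1, 2, 9, 10, 11, 12, 13, 14, 16, 24, 26, 27, 29, 30, 38, 40, 41, 42, 43, 44}, so |A + A| = 33. Thus K = 33/8. For comparison, the minimum possible |A + A| over all 8-element sets is 2·8 − 1 = 15 (so min K = 15/8), attained only by arithmetic progressions.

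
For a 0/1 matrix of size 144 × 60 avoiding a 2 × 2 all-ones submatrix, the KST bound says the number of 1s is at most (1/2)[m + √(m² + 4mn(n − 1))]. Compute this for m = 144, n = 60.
z(144, 60; 2, 2) ≤ (1/2)[144 + √(144² + 4·144·60·59)] = (1/2)[144 + √2059776] = 789.596

Kővári–Sós–Turán: let r_1, ..., r_144 be the row sums and z = Σ r_i the total number of 1s. Each pair of columns can share at most one row with both entries 1 (else a 2×2 all-ones block appears), so Σ_i C(r_i, 2) ≤ C(60, 2) = 1770. By convexity Σ_i C(r_i, 2) ≥ 144·C(z/144, 2) = z(z − 144)/(2·144), giving z² − 144z − 144·60·59 ≤ 0 and hence z ≤ (1/2)[144 + √(20736 + 4·509760)] = (1/2)[144 + √2059776] ≈ (1/2)(144 + 1435.192) = 789.596.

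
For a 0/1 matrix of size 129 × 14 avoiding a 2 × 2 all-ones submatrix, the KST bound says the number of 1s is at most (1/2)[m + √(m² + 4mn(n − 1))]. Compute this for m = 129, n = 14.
z(129, 14; 2, 2) ≤ (1/2)[129 + √(129² + 4·129·14·13)] = (1/2)[129 + √110553] = 230.7476

Kővári–Sós–Turán: let r_1, ..., r_129 be the row sums and z = Σ r_i the total number of 1s. Each pair of columns can share at most one row with both entries 1 (else a 2×2 all-ones block appears), so Σ_i C(r_i, 2) ≤ C(14, 2) = 91. By convexity Σ_i C(r_i, 2) ≥ 129·C(z/129, 2) = z(z − 129)/(2·129), giving z² − 129z − 129·14·13 ≤ 0 and hence z ≤ (1/2)[129 + √(16641 + 4·23478)] = (1/2)[129 + √110553] ≈ (1/2)(129 + 332.4951) = 230.7476.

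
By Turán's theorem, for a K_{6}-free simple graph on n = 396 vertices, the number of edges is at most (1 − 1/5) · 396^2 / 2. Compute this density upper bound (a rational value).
Turán density bound = (4/5) · 396^2/2 = 313632/5 ≈ 62726.4

Turán's theorem: ex(n, K_{r+1}) is achieved by the complete r-partite Turán graph T(n, r) with parts as balanced as possible, and is at most (1 − 1/r) · n^2/2. For r = 5, n = 396: the density bound is (4/5) · 156816/2 = 313632/5 ≈ 62726.4. The integer-valued extremum is e(T(396, 5)) = 62726, which is strictly less than the density bound 313632/5 since 5 ∤ 396 (the parts of T(396, 5) cannot all be equal).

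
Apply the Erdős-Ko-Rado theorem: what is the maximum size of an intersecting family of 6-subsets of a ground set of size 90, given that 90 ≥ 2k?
max |F| = C(89, 5) = 41507642

The Erdős-Ko-Rado theorem states: for n ≥ 2k, an intersecting family of k-subsets of an n-element set has size at most C(n − 1, k − 1), with equality for 'star' families {A ⊆ [n] : |A| = k, i ∈ A} (fix an element i). For n = 90, k = 6: C(89, 5) = 41507642.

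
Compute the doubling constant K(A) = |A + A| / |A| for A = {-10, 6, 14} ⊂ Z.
K = |A + A| / |A| = 6/3 = 2

Enumerate A + A = {a + b : a, b ∈ A}. With |A| = 3, there are |A|^2 = 9 ordered sum pairs; collecting distinct values, A + A = {-20, -4, 4, 12, 20, 28}, so |A + A| = 6. Thus K = 6/3 = 2. For comparison, the minimum possible |A + A| over all 3-element sets is 2·3 − 1 = 5 (so min K = 5/3), attained only by arithmetic progressions.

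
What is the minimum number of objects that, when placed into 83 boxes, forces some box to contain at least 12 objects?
n = (12 − 1)·83 + 1 = 914

By the generalised pigeonhole principle, to guarantee some box contains ≥ r objects we need more than (r − 1) · k objects total. Threshold: n = (r − 1) · k + 1. With r = 12 and k = 83: n = 11 · 83 + 1 = 913 + 1 = 914. For n = 913 = 11 · 83, we can put exactly 11 objects in every box, avoiding 12 in any single one — so 914 is tight.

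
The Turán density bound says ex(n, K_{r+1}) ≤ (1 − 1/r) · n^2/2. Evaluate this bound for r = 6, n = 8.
Turán density bound = (5/6) · 8^2/2 = 80/3 ≈ 26.6667

Turán's theorem: ex(n, K_{r+1}) is achieved by the complete r-partite Turán graph T(n, r) with parts as balanced as possible, and is at most (1 − 1/r) · n^2/2. For r = 6, n = 8: the density bound is (5/6) · 64/2 = 80/3 ≈ 26.6667. The integer-valued extremum is e(T(8, 6)) = 26, which is strictly less than the density bound 80/3 since 6 ∤ 8 (the parts of T(8, 6) cannot all be equal).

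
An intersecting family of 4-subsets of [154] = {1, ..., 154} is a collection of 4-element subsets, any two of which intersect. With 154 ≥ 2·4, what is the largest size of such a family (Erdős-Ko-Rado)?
max |F| = C(153, 3) = 585276

Erdős-Ko-Rado (1961): when n ≥ 2k, max |F| = C(n−1, k−1). The bound is attained by the star {A : i ∈ A} for any fixed i ∈ [n]. Here C(154−1, 4−1) = C(153, 3) = 585276.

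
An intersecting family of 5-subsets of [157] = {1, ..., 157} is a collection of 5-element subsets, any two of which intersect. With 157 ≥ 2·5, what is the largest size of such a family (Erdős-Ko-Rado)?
max |F| = C(156, 4) = 23738715

Erdős-Ko-Rado (1961): when n ≥ 2k, max |F| = C(n−1, k−1). The bound is attained by the star {A : i ∈ A} for any fixed i ∈ [n]. Here C(157−1, 5−1) = C(156, 4) = 23738715.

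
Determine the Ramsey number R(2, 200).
R(2, 200) = 200

R(2, k) = k for all k ≥ 2: in a 2-colouring of K_k, either some edge is red (a red K_2) or all edges are blue (a blue K_k). And K_{199} coloured all-blue has no blue K_200, so R(2, 200) > 199. Hence R(2, 200) = 200.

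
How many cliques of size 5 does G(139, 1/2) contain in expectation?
E[# K_5] = C(139, 5) · (1/2)^C(5, 2) = 402073902 / 2^10 = 201036951/512 ≈ 392650.294922

For each 5-subset S of vertices (there are C(139, 5) = 402073902 such S), let X_S = 1 if S induces a K_5 (all C(5, 2) = 10 edges present). Then P(X_S = 1) = (1/2)^10 = 1/1024. By linearity of expectation, E[# K_5] = C(139, 5) · (1/2)^10 = 402073902 / 1024 = 201036951/512 ≈ 392650.294922.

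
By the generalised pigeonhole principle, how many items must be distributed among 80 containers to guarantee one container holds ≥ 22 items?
n = (22 − 1)·80 + 1 = 1681

By the generalised pigeonhole principle, to guarantee some box contains ≥ r objects we need more than (r − 1) · k objects total. Threshold: n = (r − 1) · k + 1. With r = 22 and k = 80: n = 21 · 80 + 1 = 1680 + 1 = 1681. For n = 1680 = 21 · 80, we can put exactly 21 objects in every box, avoiding 22 in any single one — so 1681 is tight.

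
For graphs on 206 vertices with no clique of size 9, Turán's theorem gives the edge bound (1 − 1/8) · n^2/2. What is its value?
Turán density bound = (7/8) · 206^2/2 = 74263/4 ≈ 18565.75

Turán's theorem: ex(n, K_{r+1}) is achieved by the complete r-partite Turán graph T(n, r) with parts as balanced as possible, and is at most (1 − 1/r) · n^2/2. For r = 8, n = 206: the density bound is (7/8) · 42436/2 = 74263/4 ≈ 18565.75. The integer-valued extremum is e(T(206, 8)) = 18565, which is strictly less than the density bound 74263/4 since 8 ∤ 206 (the parts of T(206, 8) cannot all be equal).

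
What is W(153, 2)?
W(153, 2) = 153 + 1 = 154

A 2-term AP is any pair of integers, so a monochromatic 2-AP exists iff some colour is used at least twice. With 153 colours, the colouring i ↦ i on {1, ..., 153} uses each colour once, avoiding any monochromatic pair, so W(153, 2) > 153. For {1, ..., 154}, pigeonhole forces two integers of the same colour, which form a monochromatic 2-AP. Hence W(153, 2) = 154.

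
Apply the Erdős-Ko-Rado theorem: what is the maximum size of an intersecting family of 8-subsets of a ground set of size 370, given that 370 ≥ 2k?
max |F| = C(369, 7) = 174538673574408

The Erdős-Ko-Rado theorem states: for n ≥ 2k, an intersecting family of k-subsets of an n-element set has size at most C(n − 1, k − 1), with equality for 'star' families {A ⊆ [n] : |A| = k, i ∈ A} (fix an element i). For n = 370, k = 8: C(369, 7) = 174538673574408.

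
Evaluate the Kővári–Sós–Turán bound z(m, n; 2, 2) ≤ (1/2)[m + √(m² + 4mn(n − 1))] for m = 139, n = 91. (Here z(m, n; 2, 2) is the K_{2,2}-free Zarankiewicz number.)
z(139, 91; 2, 2) ≤ (1/2)[139 + √(139² + 4·139·91·90)] = (1/2)[139 + √4572961] = 1138.7241

Kővári–Sós–Turán: let r_1, ..., r_139 be the row sums and z = Σ r_i the total number of 1s. Each pair of columns can share at most one row with both entries 1 (else a 2×2 all-ones block appears), so Σ_i C(r_i, 2) ≤ C(91, 2) = 4095. By convexity Σ_i C(r_i, 2) ≥ 139·C(z/139, 2) = z(z − 139)/(2·139), giving z² − 139z − 139·91·90 ≤ 0 and hence z ≤ (1/2)[139 + √(19321 + 4·1138410)] = (1/2)[139 + √4572961] ≈ (1/2)(139 + 2138.4483) = 1138.7241.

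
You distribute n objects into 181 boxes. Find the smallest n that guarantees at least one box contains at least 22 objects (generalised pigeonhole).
n = (22 − 1)·181 + 1 = 3802

By the generalised pigeonhole principle, to guarantee some box contains ≥ r objects we need more than (r − 1) · k objects total. Threshold: n = (r − 1) · k + 1. With r = 22 and k = 181: n = 21 · 181 + 1 = 3801 + 1 = 3802. For n = 3801 = 21 · 181, we can put exactly 21 objects in every box, avoiding 22 in any single one — so 3802 is tight.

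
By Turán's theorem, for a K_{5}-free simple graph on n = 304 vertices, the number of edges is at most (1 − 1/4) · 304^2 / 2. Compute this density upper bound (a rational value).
Turán density bound = (3/4) · 304^2/2 = 34656

Turán's theorem: ex(n, K_{r+1}) is achieved by the complete r-partite Turán graph T(n, r) with parts as balanced as possible, and is at most (1 − 1/r) · n^2/2. For r = 4, n = 304: the density bound is (3/4) · 92416/2 = 34656. Since 4 ∣ 304, the Turán graph T(304, 4) has parts of equal size 76, and its edge count e(T(304, 4)) = 34656 attains the density bound exactly.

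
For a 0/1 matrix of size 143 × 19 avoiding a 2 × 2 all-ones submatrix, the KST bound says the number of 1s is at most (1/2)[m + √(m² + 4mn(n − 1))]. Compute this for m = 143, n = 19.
z(143, 19; 2, 2) ≤ (1/2)[143 + √(143² + 4·143·19·18)] = (1/2)[143 + √216073] = 303.9183

Kővári–Sós–Turán: let r_1, ..., r_143 be the row sums and z = Σ r_i the total number of 1s. Each pair of columns can share at most one row with both entries 1 (else a 2×2 all-ones block appears), so Σ_i C(r_i, 2) ≤ C(19, 2) = 171. By convexity Σ_i C(r_i, 2) ≥ 143·C(z/143, 2) = z(z − 143)/(2·143), giving z² − 143z − 143·19·18 ≤ 0 and hence z ≤ (1/2)[143 + √(20449 + 4·48906)] = (1/2)[143 + √216073] ≈ (1/2)(143 + 464.8365) = 303.9183.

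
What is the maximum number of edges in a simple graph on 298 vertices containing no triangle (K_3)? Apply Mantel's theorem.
ex(298, K_3) = ⌊298^2/4⌋ = 22201

Mantel (1907): a triangle-free graph on n vertices has at most ⌊n^2/4⌋ edges, with equality for the complete bipartite graph K_{⌊n/2⌋, ⌈n/2⌉}. For n = 298: ⌊298^2/4⌋ = ⌊88804/4⌋ = 22201. The extremal graph is K_{149, 149}, which has 149·149 = 22201 edges.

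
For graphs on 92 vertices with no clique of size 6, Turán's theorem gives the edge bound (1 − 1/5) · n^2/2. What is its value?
Turán density bound = (4/5) · 92^2/2 = 16928/5 ≈ 3385.6

Turán's theorem: ex(n, K_{r+1}) is achieved by the complete r-partite Turán graph T(n, r) with parts as balanced as possible, and is at most (1 − 1/r) · n^2/2. For r = 5, n = 92: the density bound is (4/5) · 8464/2 = 16928/5 ≈ 3385.6. The integer-valued extremum is e(T(92, 5)) = 3385, which is strictly less than the density bound 16928/5 since 5 ∤ 92 (the parts of T(92, 5) cannot all be equal).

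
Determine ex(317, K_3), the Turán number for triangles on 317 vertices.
ex(317, K_3) = ⌊317^2/4⌋ = 25122

Mantel (1907): a triangle-free graph on n vertices has at most ⌊n^2/4⌋ edges, with equality for the complete bipartite graph K_{⌊n/2⌋, ⌈n/2⌉}. For n = 317: ⌊317^2/4⌋ = ⌊100489/4⌋ = 25122. The extremal graph is K_{158, 159}, which has 158·159 = 25122 edges.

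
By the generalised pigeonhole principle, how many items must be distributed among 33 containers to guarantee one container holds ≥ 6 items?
n = (6 − 1)·33 + 1 = 166

By the generalised pigeonhole principle, to guarantee some box contains ≥ r objects we need more than (r − 1) · k objects total. Threshold: n = (r − 1) · k + 1. With r = 6 and k = 33: n = 5 · 33 + 1 = 165 + 1 = 166. For n = 165 = 5 · 33, we can put exactly 5 objects in every box, avoiding 6 in any single one — so 166 is tight.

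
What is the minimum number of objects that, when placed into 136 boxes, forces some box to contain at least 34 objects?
n = (34 − 1)·136 + 1 = 4489

By the generalised pigeonhole principle, to guarantee some box contains ≥ r objects we need more than (r − 1) · k objects total. Threshold: n = (r − 1) · k + 1. With r = 34 and k = 136: n = 33 · 136 + 1 = 4488 + 1 = 4489. For n = 4488 = 33 · 136, we can put exactly 33 objects in every box, avoiding 34 in any single one — so 4489 is tight.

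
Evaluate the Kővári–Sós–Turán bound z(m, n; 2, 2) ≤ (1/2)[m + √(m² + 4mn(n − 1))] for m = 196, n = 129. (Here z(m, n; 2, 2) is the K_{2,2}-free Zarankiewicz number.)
z(196, 129; 2, 2) ≤ (1/2)[196 + √(196² + 4·196·129·128)] = (1/2)[196 + √12983824] = 1899.6537

Kővári–Sós–Turán: let r_1, ..., r_196 be the row sums and z = Σ r_i the total number of 1s. Each pair of columns can share at most one row with both entries 1 (else a 2×2 all-ones block appears), so Σ_i C(r_i, 2) ≤ C(129, 2) = 8256. By convexity Σ_i C(r_i, 2) ≥ 196·C(z/196, 2) = z(z − 196)/(2·196), giving z² − 196z − 196·129·128 ≤ 0 and hence z ≤ (1/2)[196 + √(38416 + 4·3236352)] = (1/2)[196 + √12983824] ≈ (1/2)(196 + 3603.3074) = 1899.6537.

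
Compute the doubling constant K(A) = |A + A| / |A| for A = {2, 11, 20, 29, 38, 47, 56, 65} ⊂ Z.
K = |A + A| / |A| = 15/8

Enumerate A + A = {a + b : a, b ∈ A}. With |A| = 8, there are |A|^2 = 64 ordered sum pairs; collecting distinct values, A + A = {4, 13, 22, 31, 40, 49, 58, 67, 76, 85, 94, 103, 112, 121, 130}, so |A + A| = 15. Thus K = 15/8. Here |A + A| = 2|A| − 1 = 15, the minimum possible — so K = 15/8 is minimal, which holds iff A is an arithmetic progression.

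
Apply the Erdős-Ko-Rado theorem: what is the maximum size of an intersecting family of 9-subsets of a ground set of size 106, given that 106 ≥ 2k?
max |F| = C(105, 8) = 278818865325

Erdős-Ko-Rado (1961): when n ≥ 2k, max |F| = C(n−1, k−1). The bound is attained by the star {A : i ∈ A} for any fixed i ∈ [n]. Here C(106−1, 9−1) = C(105, 8) = 278818865325.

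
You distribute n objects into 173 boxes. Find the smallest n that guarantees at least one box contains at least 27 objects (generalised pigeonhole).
n = (27 − 1)·173 + 1 = 4499

By the generalised pigeonhole principle, to guarantee some box contains ≥ r objects we need more than (r − 1) · k objects total. Threshold: n = (r − 1) · k + 1. With r = 27 and k = 173: n = 26 · 173 + 1 = 4498 + 1 = 4499. For n = 4498 = 26 · 173, we can put exactly 26 objects in every box, avoiding 27 in any single one — so 4499 is tight.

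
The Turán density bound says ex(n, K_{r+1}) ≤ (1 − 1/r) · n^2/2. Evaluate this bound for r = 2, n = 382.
Turán density bound = (1/2) · 382^2/2 = 36481

Turán's theorem: ex(n, K_{r+1}) is achieved by the complete r-partite Turán graph T(n, r) with parts as balanced as possible, and is at most (1 − 1/r) · n^2/2. For r = 2, n = 382: the density bound is (1/2) · 145924/2 = 36481. Since 2 ∣ 382, the Turán graph T(382, 2) has parts of equal size 191, and its edge count e(T(382, 2)) = 36481 attains the density bound exactly.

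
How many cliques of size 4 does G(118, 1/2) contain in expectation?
E[# K_4] = C(118, 4) · (1/2)^C(4, 2) = 7673835 / 2^6 = 119903.671875

For each 4-subset S of vertices (there are C(118, 4) = 7673835 such S), let X_S = 1 if S induces a K_4 (all C(4, 2) = 6 edges present). Then P(X_S = 1) = (1/2)^6 = 1/64. By linearity of expectation, E[# K_4] = C(118, 4) · (1/2)^6 = 7673835 / 64 = 119903.671875.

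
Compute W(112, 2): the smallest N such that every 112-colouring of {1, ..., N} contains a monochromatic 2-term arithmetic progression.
W(112, 2) = 112 + 1 = 113

A 2-term AP is any pair of integers, so a monochromatic 2-AP exists iff some colour is used at least twice. With 112 colours, the colouring i ↦ i on {1, ..., 112} uses each colour once, avoiding any monochromatic pair, so W(112, 2) > 112. For {1, ..., 113}, pigeonhole forces two integers of the same colour, which form a monochromatic 2-AP. Hence W(112, 2) = 113.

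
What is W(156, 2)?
W(156, 2) = 156 + 1 = 157

A 2-term AP is any pair of integers, so a monochromatic 2-AP exists iff some colour is used at least twice. With 156 colours, the colouring i ↦ i on {1, ..., 156} uses each colour once, avoiding any monochromatic pair, so W(156, 2) > 156. For {1, ..., 157}, pigeonhole forces two integers of the same colour, which form a monochromatic 2-AP. Hence W(156, 2) = 157.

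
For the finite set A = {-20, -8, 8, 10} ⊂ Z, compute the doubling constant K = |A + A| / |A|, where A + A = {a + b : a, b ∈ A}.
K = |A + A| / |A| = 10/4 = 5/2

Enumerate A + A = {a + b : a, b ∈ A}. With |A| = 4, there are |A|^2 = 16 ordered sum pairs; collecting distinct values, A + A = {-40, -28, -16, -12, -10, 0, 2, 16, 18, 20}, so |A + A| = 10. Thus K = 10/4 = 5/2. For comparison, the minimum possible |A + A| over all 4-element sets is 2·4 − 1 = 7 (so min K = 7/4), attained only by arithmetic progressions.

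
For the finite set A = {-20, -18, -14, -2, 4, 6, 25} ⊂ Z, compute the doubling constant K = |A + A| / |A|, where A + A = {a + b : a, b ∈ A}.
K = |A + A| / |A| = 26/7

Enumerate A + A = {a + b : a, b ∈ A}. With |A| = 7, there are |A|^2 = 49 ordered sum pairs; collecting distinct values, A + A = {-40, -38, -36, -34, -32, -28, -22, -20, -16, -14, -12, -10, -8, -4, 2, 4, 5, 7, 8, 10, 11, 12, 23, 29, 31, 50}, so |A + A| = 26. Thus K = 26/7. For comparison, the minimum possible |A + A| over all 7-element sets is 2·7 − 1 = 13 (so min K = 13/7), attained only by arithmetic progressions.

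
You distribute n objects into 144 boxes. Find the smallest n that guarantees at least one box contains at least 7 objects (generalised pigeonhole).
n = (7 − 1)·144 + 1 = 865

By the generalised pigeonhole principle, to guarantee some box contains ≥ r objects we need more than (r − 1) · k objects total. Threshold: n = (r − 1) · k + 1. With r = 7 and k = 144: n = 6 · 144 + 1 = 864 + 1 = 865. For n = 864 = 6 · 144, we can put exactly 6 objects in every box, avoiding 7 in any single one — so 865 is tight.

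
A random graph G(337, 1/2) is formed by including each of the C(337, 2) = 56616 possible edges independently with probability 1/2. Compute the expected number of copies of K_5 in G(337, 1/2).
E[# K_5] = C(337, 5) · (1/2)^C(5, 2) = 35157941532 / 2^10 = 8789485383/256 ≈ 34333927.277344

For each 5-subset S of vertices (there are C(337, 5) = 35157941532 such S), let X_S = 1 if S induces a K_5 (all C(5, 2) = 10 edges present). Then P(X_S = 1) = (1/2)^10 = 1/1024. By linearity of expectation, E[# K_5] = C(337, 5) · (1/2)^10 = 35157941532 / 1024 = 8789485383/256 ≈ 34333927.277344.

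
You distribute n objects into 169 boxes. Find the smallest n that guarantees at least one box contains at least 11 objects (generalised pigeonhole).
n = (11 − 1)·169 + 1 = 1691

By the generalised pigeonhole principle, to guarantee some box contains ≥ r objects we need more than (r − 1) · k objects total. Threshold: n = (r − 1) · k + 1. With r = 11 and k = 169: n = 10 · 169 + 1 = 1690 + 1 = 1691. For n = 1690 = 10 · 169, we can put exactly 10 objects in every box, avoiding 11 in any single one — so 1691 is tight.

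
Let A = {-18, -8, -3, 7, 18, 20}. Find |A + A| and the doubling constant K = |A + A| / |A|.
K = |A + A| / |A| = 20/6 = 10/3

Enumerate A + A = {a + b : a, b ∈ A}. With |A| = 6, there are |A|^2 = 36 ordered sum pairs; collecting distinct values, A + A = {-36, -26, -21, -16, -11, -6, -1, 0, 2, 4, 10, 12, 14, 15, 17, 25, 27, 36, 38, 40}, so |A + A| = 20. Thus K = 20/6 = 10/3. For comparison, the minimum possible |A + A| over all 6-element sets is 2·6 − 1 = 11 (so min K = 11/6), attained only by arithmetic progressions.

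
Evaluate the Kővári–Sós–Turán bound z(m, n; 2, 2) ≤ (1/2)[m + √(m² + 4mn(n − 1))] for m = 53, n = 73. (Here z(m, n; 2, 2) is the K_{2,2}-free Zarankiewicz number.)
z(53, 73; 2, 2) ≤ (1/2)[53 + √(53² + 4·53·73·72)] = (1/2)[53 + √1117081] = 554.9603

Kővári–Sós–Turán: let r_1, ..., r_53 be the row sums and z = Σ r_i the total number of 1s. Each pair of columns can share at most one row with both entries 1 (else a 2×2 all-ones block appears), so Σ_i C(r_i, 2) ≤ C(73, 2) = 2628. By convexity Σ_i C(r_i, 2) ≥ 53·C(z/53, 2) = z(z − 53)/(2·53), giving z² − 53z − 53·73·72 ≤ 0 and hence z ≤ (1/2)[53 + √(2809 + 4·278568)] = (1/2)[53 + √1117081] ≈ (1/2)(53 + 1056.9205) = 554.9603.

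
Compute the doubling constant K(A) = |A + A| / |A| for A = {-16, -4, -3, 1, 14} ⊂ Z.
K = |A + A| / |A| = 14/5

Enumerate A + A = {a + b : a, b ∈ A}. With |A| = 5, there are |A|^2 = 25 ordered sum pairs; collecting distinct values, A + A = {-32, -20, -19, -15, -8, -7, -6, -3, -2, 2, 10, 11, 15, 28}, so |A + A| = 14. Thus K = 14/5. For comparison, the minimum possible |A + A| over all 5-element sets is 2·5 − 1 = 9 (so min K = 9/5), attained only by arithmetic progressions.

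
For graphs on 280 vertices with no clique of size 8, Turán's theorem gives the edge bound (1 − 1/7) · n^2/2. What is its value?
Turán density bound = (6/7) · 280^2/2 = 33600

Turán's theorem: ex(n, K_{r+1}) is achieved by the complete r-partite Turán graph T(n, r) with parts as balanced as possible, and is at most (1 − 1/r) · n^2/2. For r = 7, n = 280: the density bound is (6/7) · 78400/2 = 33600. Since 7 ∣ 280, the Turán graph T(280, 7) has parts of equal size 40, and its edge count e(T(280, 7)) = 33600 attains the density bound exactly.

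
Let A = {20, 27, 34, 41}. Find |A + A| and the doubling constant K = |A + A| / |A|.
K = |A + A| / |A| = 7/4

Enumerate A + A = {a + b : a, b ∈ A}. With |A| = 4, there are |A|^2 = 16 ordered sum pairs; collecting distinct values, A + A = {40, 47, 54, 61, 68, 75, 82}, so |A + A| = 7. Thus K = 7/4. Here |A + A| = 2|A| − 1 = 7, the minimum possible — so K = 7/4 is minimal, which holds iff A is an arithmetic progression.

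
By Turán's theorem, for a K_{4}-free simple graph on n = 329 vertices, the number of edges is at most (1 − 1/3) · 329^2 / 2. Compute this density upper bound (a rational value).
Turán density bound = (2/3) · 329^2/2 = 108241/3 ≈ 36080.3333

Turán's theorem: ex(n, K_{r+1}) is achieved by the complete r-partite Turán graph T(n, r) with parts as balanced as possible, and is at most (1 − 1/r) · n^2/2. For r = 3, n = 329: the density bound is (2/3) · 108241/2 = 108241/3 ≈ 36080.3333. The integer-valued extremum is e(T(329, 3)) = 36080, which is strictly less than the density bound 108241/3 since 3 ∤ 329 (the parts of T(329, 3) cannot all be equal).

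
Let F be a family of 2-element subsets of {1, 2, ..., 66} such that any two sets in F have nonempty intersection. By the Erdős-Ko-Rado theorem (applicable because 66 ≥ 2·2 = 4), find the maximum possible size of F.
max |F| = C(65, 1) = 65

Erdős-Ko-Rado (1961): when n ≥ 2k, max |F| = C(n−1, k−1). The bound is attained by the star {A : i ∈ A} for any fixed i ∈ [n]. Here C(66−1, 2−1) = C(65, 1) = 65.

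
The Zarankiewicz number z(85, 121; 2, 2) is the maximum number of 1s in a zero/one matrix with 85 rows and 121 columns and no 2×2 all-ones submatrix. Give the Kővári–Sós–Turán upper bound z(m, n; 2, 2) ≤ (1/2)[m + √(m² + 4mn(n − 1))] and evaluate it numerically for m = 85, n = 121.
z(85, 121; 2, 2) ≤ (1/2)[85 + √(85² + 4·85·121·120)] = (1/2)[85 + √4944025] = 1154.2582

Kővári–Sós–Turán: let r_1, ..., r_85 be the row sums and z = Σ r_i the total number of 1s. Each pair of columns can share at most one row with both entries 1 (else a 2×2 all-ones block appears), so Σ_i C(r_i, 2) ≤ C(121, 2) = 7260. By convexity Σ_i C(r_i, 2) ≥ 85·C(z/85, 2) = z(z − 85)/(2·85), giving z² − 85z − 85·121·120 ≤ 0 and hence z ≤ (1/2)[85 + √(7225 + 4·1234200)] = (1/2)[85 + √4944025] ≈ (1/2)(85 + 2223.5164) = 1154.2582.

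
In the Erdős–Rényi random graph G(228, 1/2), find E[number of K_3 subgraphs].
E[# K_3] = C(228, 3) · (1/2)^C(3, 2) = 1949476 / 2^3 = 487369/2 = 243684.5

For each 3-subset S of vertices (there are C(228, 3) = 1949476 such S), let X_S = 1 if S induces a K_3 (all C(3, 2) = 3 edges present). Then P(X_S = 1) = (1/2)^3 = 1/8. By linearity of expectation, E[# K_3] = C(228, 3) · (1/2)^3 = 1949476 / 8 = 487369/2 = 243684.5.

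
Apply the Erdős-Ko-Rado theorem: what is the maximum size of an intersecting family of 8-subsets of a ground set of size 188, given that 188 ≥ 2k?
max |F| = C(187, 7) = 1416167483302

Erdős-Ko-Rado (1961): when n ≥ 2k, max |F| = C(n−1, k−1). The bound is attained by the star {A : i ∈ A} for any fixed i ∈ [n]. Here C(188−1, 8−1) = C(187, 7) = 1416167483302.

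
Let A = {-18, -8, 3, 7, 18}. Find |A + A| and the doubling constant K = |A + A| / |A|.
K = |A + A| / |A| = 14/5

Enumerate A + A = {a + b : a, b ∈ A}. With |A| = 5, there are |A|^2 = 25 ordered sum pairs; collecting distinct values, A + A = {-36, -26, -16, -15, -11, -5, -1, 0, 6, 10, 14, 21, 25, 36}, so |A + A| = 14. Thus K = 14/5. For comparison, the minimum possible |A + A| over all 5-element sets is 2·5 − 1 = 9 (so min K = 9/5), attained only by arithmetic progressions.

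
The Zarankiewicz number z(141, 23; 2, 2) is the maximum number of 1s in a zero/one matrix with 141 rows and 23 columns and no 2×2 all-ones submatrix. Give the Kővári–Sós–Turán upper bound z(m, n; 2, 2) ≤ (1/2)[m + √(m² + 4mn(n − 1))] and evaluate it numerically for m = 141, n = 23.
z(141, 23; 2, 2) ≤ (1/2)[141 + √(141² + 4·141·23·22)] = (1/2)[141 + √305265] = 346.754

Kővári–Sós–Turán: let r_1, ..., r_141 be the row sums and z = Σ r_i the total number of 1s. Each pair of columns can share at most one row with both entries 1 (else a 2×2 all-ones block appears), so Σ_i C(r_i, 2) ≤ C(23, 2) = 253. By convexity Σ_i C(r_i, 2) ≥ 141·C(z/141, 2) = z(z − 141)/(2·141), giving z² − 141z − 141·23·22 ≤ 0 and hence z ≤ (1/2)[141 + √(19881 + 4·71346)] = (1/2)[141 + √305265] ≈ (1/2)(141 + 552.5079) = 346.754.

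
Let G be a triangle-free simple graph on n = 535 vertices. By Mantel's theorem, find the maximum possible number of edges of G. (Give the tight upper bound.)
ex(535, K_3) = ⌊535^2/4⌋ = 71556

Mantel (1907): a triangle-free graph on n vertices has at most ⌊n^2/4⌋ edges, with equality for the complete bipartite graph K_{⌊n/2⌋, ⌈n/2⌉}. For n = 535: ⌊535^2/4⌋ = ⌊286225/4⌋ = 71556. The extremal graph is K_{267, 268}, which has 267·268 = 71556 edges.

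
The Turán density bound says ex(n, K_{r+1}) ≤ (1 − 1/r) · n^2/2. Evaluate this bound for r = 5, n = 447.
Turán density bound = (4/5) · 447^2/2 = 399618/5 ≈ 79923.6

Turán's theorem: ex(n, K_{r+1}) is achieved by the complete r-partite Turán graph T(n, r) with parts as balanced as possible, and is at most (1 − 1/r) · n^2/2. For r = 5, n = 447: the density bound is (4/5) · 199809/2 = 399618/5 ≈ 79923.6. The integer-valued extremum is e(T(447, 5)) = 79923, which is strictly less than the density bound 399618/5 since 5 ∤ 447 (the parts of T(447, 5) cannot all be equal).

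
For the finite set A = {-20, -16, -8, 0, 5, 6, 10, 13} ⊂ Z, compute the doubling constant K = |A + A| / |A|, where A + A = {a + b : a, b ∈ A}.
K = |A + A| / |A| = 31/8

Enumerate A + A = {a + b : a, b ∈ A}. With |A| = 8, there are |A|^2 = 64 ordered sum pairs; collecting distinct values, A + A = {-40, -36, -32, -28, -24, -20, -16, -15, -14, -11, -10, -8, -7, -6, -3, -2, 0, 2, 5, 6, 10, 11, 12, 13, 15, 16, 18, 19, 20, 23, 26}, so |A + A| = 31. Thus K = 31/8. For comparison, the minimum possible |A + A| over all 8-element sets is 2·8 − 1 = 15 (so min K = 15/8), attained only by arithmetic progressions.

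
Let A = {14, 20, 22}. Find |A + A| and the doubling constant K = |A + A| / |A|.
K = |A + A| / |A| = 6/3 = 2

Enumerate A + A = {a + b : a, b ∈ A}. With |A| = 3, there are |A|^2 = 9 ordered sum pairs; collecting distinct values, A + A = {28, 34, 36, 40, 42, 44}, so |A + A| = 6. Thus K = 6/3 = 2. For comparison, the minimum possible |A + A| over all 3-element sets is 2·3 − 1 = 5 (so min K = 5/3), attained only by arithmetic progressions.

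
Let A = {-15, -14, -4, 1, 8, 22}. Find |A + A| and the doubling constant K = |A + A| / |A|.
K = |A + A| / |A| = 21/6 = 7/2

Enumerate A + A = {a + b : a, b ∈ A}. With |A| = 6, there are |A|^2 = 36 ordered sum pairs; collecting distinct values, A + A = {-30, -29, -28, -19, -18, -14, -13, -8, -7, -6, -3, 2, 4, 7, 8, 9, 16, 18, 23, 30, 44}, so |A + A| = 21. Thus K = 21/6 = 7/2. For comparison, the minimum possible |A + A| over all 6-element sets is 2·6 − 1 = 11 (so min K = 11/6), attained only by arithmetic progressions.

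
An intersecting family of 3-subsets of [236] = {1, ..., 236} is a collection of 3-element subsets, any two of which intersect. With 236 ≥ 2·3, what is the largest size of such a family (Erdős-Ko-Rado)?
max |F| = C(235, 2) = 27495

The Erdős-Ko-Rado theorem states: for n ≥ 2k, an intersecting family of k-subsets of an n-element set has size at most C(n − 1, k − 1), with equality for 'star' families {A ⊆ [n] : |A| = k, i ∈ A} (fix an element i). For n = 236, k = 3: C(235, 2) = 27495.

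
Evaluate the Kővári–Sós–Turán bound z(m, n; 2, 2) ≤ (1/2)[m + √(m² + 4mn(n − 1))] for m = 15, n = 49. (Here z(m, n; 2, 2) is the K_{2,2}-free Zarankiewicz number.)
z(15, 49; 2, 2) ≤ (1/2)[15 + √(15² + 4·15·49·48)] = (1/2)[15 + √141345] = 195.4794

Kővári–Sós–Turán: let r_1, ..., r_15 be the row sums and z = Σ r_i the total number of 1s. Each pair of columns can share at most one row with both entries 1 (else a 2×2 all-ones block appears), so Σ_i C(r_i, 2) ≤ C(49, 2) = 1176. By convexity Σ_i C(r_i, 2) ≥ 15·C(z/15, 2) = z(z − 15)/(2·15), giving z² − 15z − 15·49·48 ≤ 0 and hence z ≤ (1/2)[15 + √(225 + 4·35280)] = (1/2)[15 + √141345] ≈ (1/2)(15 + 375.9588) = 195.4794.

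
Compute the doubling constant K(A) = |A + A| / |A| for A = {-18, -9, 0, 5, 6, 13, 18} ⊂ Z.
K = |A + A| / |A| = 25/7

Enumerate A + A = {a + b : a, b ∈ A}. With |A| = 7, there are |A|^2 = 49 ordered sum pairs; collecting distinct values, A + A = {-36, -27, -18, -13, -12, -9, -5, -4, -3, 0, 4, 5, 6, 9, 10, 11, 12, 13, 18, 19, 23, 24, 26, 31, 36}, so |A + A| = 25. Thus K = 25/7. For comparison, the minimum possible |A + A| over all 7-element sets is 2·7 − 1 = 13 (so min K = 13/7), attained only by arithmetic progressions.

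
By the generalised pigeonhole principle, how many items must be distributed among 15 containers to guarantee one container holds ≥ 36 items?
n = (36 − 1)·15 + 1 = 526

By the generalised pigeonhole principle, to guarantee some box contains ≥ r objects we need more than (r − 1) · k objects total. Threshold: n = (r − 1) · k + 1. With r = 36 and k = 15: n = 35 · 15 + 1 = 525 + 1 = 526. For n = 525 = 35 · 15, we can put exactly 35 objects in every box, avoiding 36 in any single one — so 526 is tight.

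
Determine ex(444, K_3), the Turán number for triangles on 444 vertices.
ex(444, K_3) = ⌊444^2/4⌋ = 49284

Mantel (1907): a triangle-free graph on n vertices has at most ⌊n^2/4⌋ edges, with equality for the complete bipartite graph K_{⌊n/2⌋, ⌈n/2⌉}. For n = 444: ⌊444^2/4⌋ = ⌊197136/4⌋ = 49284. The extremal graph is K_{222, 222}, which has 222·222 = 49284 edges.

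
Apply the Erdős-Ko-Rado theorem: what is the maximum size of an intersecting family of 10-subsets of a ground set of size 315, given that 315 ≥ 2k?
max |F| = C(314, 9) = 72837767741372062

Erdős-Ko-Rado (1961): when n ≥ 2k, max |F| = C(n−1, k−1). The bound is attained by the star {A : i ∈ A} for any fixed i ∈ [n]. Here C(315−1, 10−1) = C(314, 9) = 72837767741372062.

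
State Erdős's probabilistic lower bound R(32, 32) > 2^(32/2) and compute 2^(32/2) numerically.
2^(32/2) = 65536; so R(32, 32) > 65536

Colour each edge of K_n uniformly at random with red/blue. The expected number of monochromatic K_32 is C(n, 32) · 2 · 2^(−C(32,2)). If C(n, 32) · 2^(1 − C(32,2)) < 1, then with positive probability no monochromatic K_32 exists, so R(32, 32) > n. The standard estimate C(n, 32) ≤ n^32/32! shows this inequality holds whenever n ≤ 2^(32/2) (since 32! · 2^(C(32,2) − 1) > 2^(32^2/2) ≥ n^32). Hence R(32, 32) > 2^(32/2) = 65536.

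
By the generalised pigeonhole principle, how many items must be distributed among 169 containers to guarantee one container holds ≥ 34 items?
n = (34 − 1)·169 + 1 = 5578

By the generalised pigeonhole principle, to guarantee some box contains ≥ r objects we need more than (r − 1) · k objects total. Threshold: n = (r − 1) · k + 1. With r = 34 and k = 169: n = 33 · 169 + 1 = 5577 + 1 = 5578. For n = 5577 = 33 · 169, we can put exactly 33 objects in every box, avoiding 34 in any single one — so 5578 is tight.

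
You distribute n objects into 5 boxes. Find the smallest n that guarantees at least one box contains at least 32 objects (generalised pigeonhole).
n = (32 − 1)·5 + 1 = 156

By the generalised pigeonhole principle, to guarantee some box contains ≥ r objects we need more than (r − 1) · k objects total. Threshold: n = (r − 1) · k + 1. With r = 32 and k = 5: n = 31 · 5 + 1 = 155 + 1 = 156. For n = 155 = 31 · 5, we can put exactly 31 objects in every box, avoiding 32 in any single one — so 156 is tight.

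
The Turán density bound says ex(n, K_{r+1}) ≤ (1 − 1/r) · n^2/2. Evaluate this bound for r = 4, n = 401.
Turán density bound = (3/4) · 401^2/2 = 482403/8 ≈ 60300.375

Turán's theorem: ex(n, K_{r+1}) is achieved by the complete r-partite Turán graph T(n, r) with parts as balanced as possible, and is at most (1 − 1/r) · n^2/2. For r = 4, n = 401: the density bound is (3/4) · 160801/2 = 482403/8 ≈ 60300.375. The integer-valued extremum is e(T(401, 4)) = 60300, which is strictly less than the density bound 482403/8 since 4 ∤ 401 (the parts of T(401, 4) cannot all be equal).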